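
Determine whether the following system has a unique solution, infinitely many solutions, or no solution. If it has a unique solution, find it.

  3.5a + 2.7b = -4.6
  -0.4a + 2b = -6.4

Row-reduce the augmented matrix:
R1 ← R1 / (7/2).
R2 ← R2 + 2/5·R1.
R2 ← R2 / (404/175).
R1 ← R1 − 27/35·R2.
Reading off the reduced rows gives a = 1, b = -3.

a = 1, b = -3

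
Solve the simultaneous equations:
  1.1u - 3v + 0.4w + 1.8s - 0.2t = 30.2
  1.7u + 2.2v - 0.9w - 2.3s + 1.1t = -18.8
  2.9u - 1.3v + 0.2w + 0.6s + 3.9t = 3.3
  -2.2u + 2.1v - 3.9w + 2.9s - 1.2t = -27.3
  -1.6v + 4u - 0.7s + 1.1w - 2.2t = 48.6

u = 6, v = -5, w = 5, s = 3, t = -6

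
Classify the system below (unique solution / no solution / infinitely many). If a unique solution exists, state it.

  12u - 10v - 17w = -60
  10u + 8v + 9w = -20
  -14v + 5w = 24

u = -3, v = -1, w = 2

Row-reduce the augmented matrix:
R1 ← R1 / (12).
R2 ← R2 − 10·R1.
R2 ← R2 / (49/3).
R1 ← R1 + 5/6·R2.
R3 ← R3 + 14·R2.
R3 ← R3 / (174/7).
R1 ← R1 + 23/98·R3.
R2 ← R2 − 139/98·R3.
Reading off the reduced rows gives u = -3, v = -1, w = 2.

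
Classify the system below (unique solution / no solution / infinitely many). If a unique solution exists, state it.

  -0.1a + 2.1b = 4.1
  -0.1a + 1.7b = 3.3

a = 1, b = 2

Row-reduce the augmented matrix:
R1 ← R1 / (-1/10).
R2 ← R2 + 1/10·R1.
R2 ← R2 / (-2/5).
R1 ← R1 + 21·R2.
Reading off the reduced rows gives a = 1, b = 2.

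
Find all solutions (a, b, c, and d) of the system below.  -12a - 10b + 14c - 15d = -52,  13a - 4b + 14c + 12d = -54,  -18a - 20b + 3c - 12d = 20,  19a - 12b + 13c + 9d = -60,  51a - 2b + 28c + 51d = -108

no solution

Row-reduce:
R1 ← R1 / (-12).
R2 ← R2 − 13·R1.
R3 ← R3 + 18·R1.
R4 ← R4 − 19·R1.
R5 ← R5 − 51·R1.
R2 ← R2 / (-89/6).
R1 ← R1 − 5/6·R2.
R3 ← R3 + 5·R2.
R4 ← R4 + 167/6·R2.
R5 ← R5 + 89/2·R2.
R3 ← R3 / (-2477/89).
R1 ← R1 − 42/89·R3.
R2 ← R2 + 175/89·R3.
R4 ← R4 + 1741/89·R3.
R4 ← R4 / (-37557/2477).
R1 ← R1 − 3006/2477·R4.
R2 ← R2 + 2757/4954·R4.
R3 ← R3 + 1062/2477·R4.
Row 5 reduces to 0 = 2, a contradiction. The system is inconsistent.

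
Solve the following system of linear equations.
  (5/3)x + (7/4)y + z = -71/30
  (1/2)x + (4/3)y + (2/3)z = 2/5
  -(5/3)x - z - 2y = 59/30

Row-reduce the augmented matrix:
R1 ← R1 / (5/3).
R2 ← R2 − 1/2·R1.
R3 ← R3 + 5/3·R1.
R2 ← R2 / (97/120).
R1 ← R1 − 21/20·R2.
R3 ← R3 + 1/4·R2.
R3 ← R3 / (11/97).
R1 ← R1 − 12/97·R3.
R2 ← R2 − 44/97·R3.
Reading off the reduced rows gives x = -14/5, y = 8/5, z = -1/2.

x = -14/5, y = 8/5, z = -1/2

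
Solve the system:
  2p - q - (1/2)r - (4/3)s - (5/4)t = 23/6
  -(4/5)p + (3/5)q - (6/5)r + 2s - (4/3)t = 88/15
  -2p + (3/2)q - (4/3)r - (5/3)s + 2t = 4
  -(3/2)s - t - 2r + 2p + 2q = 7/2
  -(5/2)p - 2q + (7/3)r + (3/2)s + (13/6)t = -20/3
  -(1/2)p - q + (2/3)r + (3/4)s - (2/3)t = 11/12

no solution

Row-reduce:
R1 ← R1 / (2).
R2 ← R2 + 4/5·R1.
R3 ← R3 + 2·R1.
R4 ← R4 − 2·R1.
R5 ← R5 + 5/2·R1.
R6 ← R6 + 1/2·R1.
R2 ← R2 / (1/5).
R1 ← R1 + 1/2·R2.
R3 ← R3 − 1/2·R2.
R4 ← R4 − 3·R2.
R5 ← R5 + 13/4·R2.
R6 ← R6 + 5/4·R2.
R3 ← R3 / (5/3).
R1 ← R1 + 15/4·R3.
R2 ← R2 + 7·R3.
R4 ← R4 − 39/2·R3.
R5 ← R5 + 505/24·R3.
R6 ← R6 + 197/24·R3.
R4 ← R4 / (335/6).
R1 ← R1 + 12·R4.
R2 ← R2 + 62/3·R4.
R3 ← R3 + 4·R4.
R5 ← R5 + 121/2·R4.
R6 ← R6 + 93/4·R4.
R5 ← R5 / (48217/80400).
R1 ← R1 + 26351/40200·R5.
R2 ← R2 − 4097/10050·R5.
R3 ← R3 − 1202/1675·R5.
R4 ← R4 + 2079/3350·R5.
R6 ← R6 + 48217/80400·R5.
Row 6 reduces to 0 = -1/2, a contradiction. The system is inconsistent.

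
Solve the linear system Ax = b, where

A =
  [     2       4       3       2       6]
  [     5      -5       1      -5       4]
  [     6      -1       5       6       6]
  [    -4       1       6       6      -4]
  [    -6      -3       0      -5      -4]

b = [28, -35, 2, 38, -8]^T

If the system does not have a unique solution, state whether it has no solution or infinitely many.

x_1 = -1, x_2 = 6, x_3 = 4, x_4 = 0, x_5 = -1

Row-reduce the augmented matrix:
R1 ← R1 / (2).
R2 ← R2 − 5·R1.
R3 ← R3 − 6·R1.
R4 ← R4 + 4·R1.
R5 ← R5 + 6·R1.
R2 ← R2 / (-15).
R1 ← R1 − 2·R2.
R3 ← R3 + 13·R2.
R4 ← R4 − 9·R2.
R5 ← R5 − 9·R2.
R3 ← R3 / (49/30).
R1 ← R1 − 19/30·R3.
R2 ← R2 − 13/30·R3.
R4 ← R4 − 81/10·R3.
R5 ← R5 − 51/10·R3.
R4 ← R4 / (-1910/49).
R1 ← R1 + 181/49·R4.
R2 ← R2 + 80/49·R4.
R3 ← R3 − 260/49·R4.
R5 ← R5 + 1571/49·R4.
R5 ← R5 / (3714/955).
R1 ← R1 − 1144/955·R5.
R2 ← R2 − 156/191·R5.
R3 ← R3 − 66/191·R5.
R4 ← R4 + 334/955·R5.
Reading off the reduced rows gives x_1 = -1, x_2 = 6, x_3 = 4, x_4 = 0, x_5 = -1.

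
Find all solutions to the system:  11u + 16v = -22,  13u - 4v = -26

u = -2, v = 0

Row-reduce the augmented matrix:
R1 ← R1 / (11).
R2 ← R2 − 13·R1.
R2 ← R2 / (-252/11).
R1 ← R1 − 16/11·R2.
Reading off the reduced rows gives u = -2, v = 0.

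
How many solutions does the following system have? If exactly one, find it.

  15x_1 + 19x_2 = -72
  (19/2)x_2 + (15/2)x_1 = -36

Row-reduce:
R1 ← R1 / (15).
R2 ← R2 − 15/2·R1.
Rank is 1 with 2 unknowns, leaving x_2 free.

infinitely many solutions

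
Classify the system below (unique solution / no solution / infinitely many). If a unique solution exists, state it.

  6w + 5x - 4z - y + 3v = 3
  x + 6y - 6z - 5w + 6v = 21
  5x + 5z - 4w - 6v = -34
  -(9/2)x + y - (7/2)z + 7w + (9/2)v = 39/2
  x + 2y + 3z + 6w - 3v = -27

no solution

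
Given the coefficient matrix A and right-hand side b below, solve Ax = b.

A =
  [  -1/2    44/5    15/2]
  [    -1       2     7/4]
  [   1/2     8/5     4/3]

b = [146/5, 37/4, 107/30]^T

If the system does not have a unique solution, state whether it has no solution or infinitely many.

infinitely many solutions

Row-reduce:
R1 ← R1 / (-1/2).
R2 ← R2 + 1·R1.
R3 ← R3 − 1/2·R1.
R2 ← R2 / (-78/5).
R1 ← R1 + 88/5·R2.
R3 ← R3 − 52/5·R2.
Rank is 2 with 3 unknowns, leaving x_3 free.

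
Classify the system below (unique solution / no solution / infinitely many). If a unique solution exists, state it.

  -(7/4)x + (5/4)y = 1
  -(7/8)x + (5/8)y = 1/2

infinitely many solutions

Row-reduce:
R1 ← R1 / (-7/4).
R2 ← R2 + 7/8·R1.
Rank is 1 with 2 unknowns, leaving y free.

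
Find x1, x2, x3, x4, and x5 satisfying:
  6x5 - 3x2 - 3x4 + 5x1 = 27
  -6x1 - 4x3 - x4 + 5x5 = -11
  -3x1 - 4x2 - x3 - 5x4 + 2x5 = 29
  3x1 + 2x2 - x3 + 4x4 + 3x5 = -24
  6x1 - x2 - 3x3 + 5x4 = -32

Row-reduce the augmented matrix:
R1 ← R1 / (5).
R2 ← R2 + 6·R1.
R3 ← R3 + 3·R1.
R4 ← R4 − 3·R1.
R5 ← R5 − 6·R1.
R2 ← R2 / (-18/5).
R1 ← R1 + 3/5·R2.
R3 ← R3 + 29/5·R2.
R4 ← R4 − 19/5·R2.
R5 ← R5 − 13/5·R2.
R3 ← R3 / (49/9).
R1 ← R1 − 2/3·R3.
R2 ← R2 − 10/9·R3.
R4 ← R4 + 47/9·R3.
R5 ← R5 + 53/9·R3.
R4 ← R4 / (75/49).
R1 ← R1 − 9/98·R4.
R2 ← R2 − 113/98·R4.
R3 ← R3 − 11/98·R4.
R5 ← R5 − 291/49·R4.
R5 ← R5 / (-223/25).
R1 ← R1 − 24/25·R5.
R2 ← R2 − 29/75·R5.
R3 ← R3 + 187/75·R5.
R4 ← R4 + 59/75·R5.
Reading off the reduced rows gives x1 = 0, x2 = -3, x3 = 5, x4 = -4, x5 = 1.

x1 = 0, x2 = -3, x3 = 5, x4 = -4, x5 = 1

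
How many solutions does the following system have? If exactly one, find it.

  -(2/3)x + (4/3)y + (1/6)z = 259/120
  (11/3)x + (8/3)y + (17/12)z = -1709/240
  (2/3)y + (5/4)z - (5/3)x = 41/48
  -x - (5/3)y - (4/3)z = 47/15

Row-reduce the augmented matrix:
R1 ← R1 / (-2/3).
R2 ← R2 − 11/3·R1.
R3 ← R3 + 5/3·R1.
R4 ← R4 + 1·R1.
R2 ← R2 / (10).
R1 ← R1 + 2·R2.
R3 ← R3 + 8/3·R2.
R4 ← R4 + 11/3·R2.
R3 ← R3 / (131/90).
R1 ← R1 − 13/60·R3.
R2 ← R2 − 7/30·R3.
R4 ← R4 + 131/180·R3.
R4 reduces to 0 = 0, so the extra equation is consistent.
Reading off the reduced rows gives x = -9/5, y = 1, z = -9/4.

x = -9/5, y = 1, z = -9/4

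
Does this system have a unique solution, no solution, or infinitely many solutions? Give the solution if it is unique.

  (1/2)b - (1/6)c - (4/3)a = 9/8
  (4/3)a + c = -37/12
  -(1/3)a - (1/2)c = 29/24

Row-reduce the augmented matrix:
R1 ← R1 / (-4/3).
R2 ← R2 − 4/3·R1.
R3 ← R3 + 1/3·R1.
R2 ← R2 / (1/2).
R1 ← R1 + 3/8·R2.
R3 ← R3 + 1/8·R2.
R3 ← R3 / (-1/4).
R1 ← R1 − 3/4·R3.
R2 ← R2 − 5/3·R3.
Reading off the reduced rows gives a = -1, b = -1, c = -7/4.

a = -1, b = -1, c = -7/4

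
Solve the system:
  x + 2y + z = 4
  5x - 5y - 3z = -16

infinitely many solutions

Row-reduce:
R2 ← R2 − 5·R1.
R2 ← R2 / (-15).
R1 ← R1 − 2·R2.
Rank is 2 with 3 unknowns, leaving z free.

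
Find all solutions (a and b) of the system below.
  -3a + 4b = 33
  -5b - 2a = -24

Row-reduce the augmented matrix:
R1 ← R1 / (-3).
R2 ← R2 + 2·R1.
R2 ← R2 / (-23/3).
R1 ← R1 + 4/3·R2.
Reading off the reduced rows gives a = -3, b = 6.

a = -3, b = 6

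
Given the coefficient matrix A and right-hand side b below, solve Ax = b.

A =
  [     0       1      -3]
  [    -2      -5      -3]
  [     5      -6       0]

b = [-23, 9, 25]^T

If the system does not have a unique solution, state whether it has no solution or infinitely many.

x_1 = -1, x_2 = -5, x_3 = 6

Row-reduce the augmented matrix:
Swap R1 and R2.
R1 ← R1 / (-2).
R3 ← R3 − 5·R1.
R1 ← R1 − 5/2·R2.
R3 ← R3 + 37/2·R2.
R3 ← R3 / (-63).
R1 ← R1 − 9·R3.
R2 ← R2 + 3·R3.
Reading off the reduced rows gives x_1 = -1, x_2 = -5, x_3 = 6.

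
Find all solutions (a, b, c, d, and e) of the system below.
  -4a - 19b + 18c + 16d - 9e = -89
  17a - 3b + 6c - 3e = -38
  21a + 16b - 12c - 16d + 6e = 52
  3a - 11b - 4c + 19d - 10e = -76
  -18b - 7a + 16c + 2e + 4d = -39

no solution

Row-reduce:
R1 ← R1 / (-4).
R2 ← R2 − 17·R1.
R3 ← R3 − 21·R1.
R4 ← R4 − 3·R1.
R5 ← R5 + 7·R1.
R2 ← R2 / (-335/4).
R1 ← R1 − 19/4·R2.
R3 ← R3 + 335/4·R2.
R4 ← R4 + 101/4·R2.
R5 ← R5 − 61/4·R2.
Swap R3 and R4.
R3 ← R3 / (-1030/67).
R1 ← R1 − 12/67·R3.
R2 ← R2 + 66/67·R3.
R5 ← R5 + 32/67·R3.
Swap R4 and R5.
R4 ← R4 / (-30756/2575).
R1 ← R1 + 54/2575·R4.
R2 ← R2 + 3823/2575·R4.
R3 ← R3 + 3517/5150·R4.
Row 5 reduces to 0 = 1, a contradiction. The system is inconsistent.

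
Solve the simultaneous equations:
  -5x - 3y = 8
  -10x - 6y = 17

Row-reduce:
R1 ← R1 / (-5).
R2 ← R2 + 10·R1.
Row 2 reduces to 0 = 1, a contradiction. The system is inconsistent.

no solution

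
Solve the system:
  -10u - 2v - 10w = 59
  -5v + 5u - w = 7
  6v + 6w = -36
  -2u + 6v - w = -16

no solution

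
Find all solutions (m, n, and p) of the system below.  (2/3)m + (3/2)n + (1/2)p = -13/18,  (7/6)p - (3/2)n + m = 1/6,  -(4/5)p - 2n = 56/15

m = 8/3, n = -2/3, p = -3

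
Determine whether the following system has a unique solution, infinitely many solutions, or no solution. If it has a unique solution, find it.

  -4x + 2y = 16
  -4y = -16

x = -2, y = 4

Row-reduce the augmented matrix:
R1 ← R1 / (-4).
R2 ← R2 / (-4).
R1 ← R1 + 1/2·R2.
Reading off the reduced rows gives x = -2, y = 4.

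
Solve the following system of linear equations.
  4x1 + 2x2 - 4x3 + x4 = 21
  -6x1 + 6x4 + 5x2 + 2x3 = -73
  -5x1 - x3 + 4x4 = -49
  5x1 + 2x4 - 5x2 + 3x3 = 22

Row-reduce the augmented matrix:
R1 ← R1 / (4).
R2 ← R2 + 6·R1.
R3 ← R3 + 5·R1.
R4 ← R4 − 5·R1.
R2 ← R2 / (8).
R1 ← R1 − 1/2·R2.
R3 ← R3 − 5/2·R2.
R4 ← R4 + 15/2·R2.
R3 ← R3 / (-19/4).
R1 ← R1 + 3/4·R3.
R2 ← R2 + 1/2·R3.
R4 ← R4 − 17/4·R3.
R4 ← R4 / (789/76).
R1 ← R1 + 103/152·R4.
R2 ← R2 − 12/19·R4.
R3 ← R3 + 93/152·R4.
Reading off the reduced rows gives x1 = 6, x2 = -1, x3 = -1, x4 = -5.

x1 = 6, x2 = -1, x3 = -1, x4 = -5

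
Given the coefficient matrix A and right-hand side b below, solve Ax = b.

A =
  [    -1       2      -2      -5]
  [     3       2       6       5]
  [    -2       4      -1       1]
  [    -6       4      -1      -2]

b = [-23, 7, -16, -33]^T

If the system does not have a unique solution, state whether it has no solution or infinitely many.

x_1 = 2, x_2 = -4, x_3 = -1, x_4 = 3

Row-reduce the augmented matrix:
R1 ← R1 / (-1).
R2 ← R2 − 3·R1.
R3 ← R3 + 2·R1.
R4 ← R4 + 6·R1.
R2 ← R2 / (8).
R1 ← R1 + 2·R2.
R4 ← R4 + 8·R2.
R3 ← R3 / (3).
R1 ← R1 − 2·R3.
R4 ← R4 − 11·R3.
R4 ← R4 / (-67/3).
R1 ← R1 + 29/6·R4.
R2 ← R2 + 5/4·R4.
R3 ← R3 − 11/3·R4.
Reading off the reduced rows gives x_1 = 2, x_2 = -4, x_3 = -1, x_4 = 3.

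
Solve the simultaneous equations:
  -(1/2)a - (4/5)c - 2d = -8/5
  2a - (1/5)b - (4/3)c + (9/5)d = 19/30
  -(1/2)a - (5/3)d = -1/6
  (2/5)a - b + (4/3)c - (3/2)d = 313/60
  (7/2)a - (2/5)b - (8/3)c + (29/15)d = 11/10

a = 2, b = -1, c = 2, d = -1/2

Row-reduce the augmented matrix:
R1 ← R1 / (-1/2).
R2 ← R2 − 2·R1.
R3 ← R3 + 1/2·R1.
R4 ← R4 − 2/5·R1.
R5 ← R5 − 7/2·R1.
R2 ← R2 / (-1/5).
R4 ← R4 + 1·R2.
R5 ← R5 + 2/5·R2.
R3 ← R3 / (4/5).
R1 ← R1 − 8/5·R3.
R2 ← R2 − 68/3·R3.
R4 ← R4 − 584/25·R3.
R5 ← R5 − 4/5·R3.
R4 ← R4 / (109/6).
R1 ← R1 − 10/3·R4.
R2 ← R2 − 194/9·R4.
R3 ← R3 − 5/12·R4.
R5 reduces to 0 = 0, so the extra equation is consistent.
Reading off the reduced rows gives a = 2, b = -1, c = 2, d = -1/2.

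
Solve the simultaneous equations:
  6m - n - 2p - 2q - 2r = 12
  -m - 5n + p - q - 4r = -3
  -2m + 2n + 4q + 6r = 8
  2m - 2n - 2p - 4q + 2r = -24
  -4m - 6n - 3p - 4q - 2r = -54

Row-reduce the augmented matrix:
R1 ← R1 / (6).
R2 ← R2 + 1·R1.
R3 ← R3 + 2·R1.
R4 ← R4 − 2·R1.
R5 ← R5 + 4·R1.
R2 ← R2 / (-31/6).
R1 ← R1 + 1/6·R2.
R3 ← R3 − 5/3·R2.
R4 ← R4 + 5/3·R2.
R5 ← R5 + 20/3·R2.
R3 ← R3 / (-14/31).
R1 ← R1 + 11/31·R3.
R2 ← R2 + 4/31·R3.
R4 ← R4 + 48/31·R3.
R5 ← R5 + 161/31·R3.
R4 ← R4 / (-90/7).
R1 ← R1 + 18/7·R4.
R2 ← R2 + 4/7·R4.
R3 ← R3 + 45/7·R4.
R5 ← R5 + 37·R4.
R5 ← R5 / (-238/15).
R1 ← R1 + 7/5·R5.
R2 ← R2 − 2/15·R5.
R3 ← R3 + 4·R5.
R4 ← R4 − 11/15·R5.
Reading off the reduced rows gives m = 5, n = 0, p = 4, q = 6, r = -1.

m = 5, n = 0, p = 4, q = 6, r = -1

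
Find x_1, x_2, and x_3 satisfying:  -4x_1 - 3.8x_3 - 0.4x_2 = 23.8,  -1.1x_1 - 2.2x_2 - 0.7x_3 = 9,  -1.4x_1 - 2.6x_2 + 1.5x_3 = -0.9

Row-reduce the augmented matrix:
R1 ← R1 / (-4).
R2 ← R2 + 11/10·R1.
R3 ← R3 + 7/5·R1.
R2 ← R2 / (-209/100).
R1 ← R1 − 1/10·R2.
R3 ← R3 + 123/50·R2.
R3 ← R3 / (2533/1045).
R1 ← R1 − 202/209·R3.
R2 ← R2 + 69/418·R3.
Reading off the reduced rows gives x_1 = -1, x_2 = -2, x_3 = -5.

x_1 = -1, x_2 = -2, x_3 = -5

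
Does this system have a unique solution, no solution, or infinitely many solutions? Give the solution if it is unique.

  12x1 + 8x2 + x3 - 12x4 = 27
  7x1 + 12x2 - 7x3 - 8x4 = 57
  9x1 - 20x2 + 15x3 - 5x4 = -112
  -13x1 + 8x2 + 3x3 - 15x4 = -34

x1 = 2, x2 = 5, x3 = -1, x4 = 3

Row-reduce the augmented matrix:
R1 ← R1 / (12).
R2 ← R2 − 7·R1.
R3 ← R3 − 9·R1.
R4 ← R4 + 13·R1.
R2 ← R2 / (22/3).
R1 ← R1 − 2/3·R2.
R3 ← R3 + 26·R2.
R4 ← R4 − 50/3·R2.
R3 ← R3 / (-139/11).
R1 ← R1 − 17/22·R3.
R2 ← R2 + 91/88·R3.
R4 ← R4 − 469/22·R3.
R4 ← R4 / (-6939/278).
R1 ← R1 + 245/278·R4.
R2 ← R2 + 193/1112·R4.
R3 ← R3 + 5/139·R4.
Reading off the reduced rows gives x1 = 2, x2 = 5, x3 = -1, x4 = 3.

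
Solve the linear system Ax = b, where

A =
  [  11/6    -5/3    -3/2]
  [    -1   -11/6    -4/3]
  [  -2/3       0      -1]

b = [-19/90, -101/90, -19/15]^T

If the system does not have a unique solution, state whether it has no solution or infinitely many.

x_1 = 2/5, x_2 = -1/3, x_3 = 1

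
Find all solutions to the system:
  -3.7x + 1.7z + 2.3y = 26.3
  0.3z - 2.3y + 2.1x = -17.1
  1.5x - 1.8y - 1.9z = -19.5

x = -2, y = 6, z = 3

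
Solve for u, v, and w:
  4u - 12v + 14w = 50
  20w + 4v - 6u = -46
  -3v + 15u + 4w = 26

u = 1, v = -5, w = -1

Row-reduce the augmented matrix:
R1 ← R1 / (4).
R2 ← R2 + 6·R1.
R3 ← R3 − 15·R1.
R2 ← R2 / (-14).
R1 ← R1 + 3·R2.
R3 ← R3 − 42·R2.
R3 ← R3 / (149/2).
R1 ← R1 + 37/7·R3.
R2 ← R2 + 41/14·R3.
Reading off the reduced rows gives u = 1, v = -5, w = -1.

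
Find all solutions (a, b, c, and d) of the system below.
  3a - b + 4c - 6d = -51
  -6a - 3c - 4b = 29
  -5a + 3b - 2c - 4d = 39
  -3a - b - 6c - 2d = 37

a = -5, b = 4, c = -5, d = 2

Row-reduce the augmented matrix:
R1 ← R1 / (3).
R2 ← R2 + 6·R1.
R3 ← R3 + 5·R1.
R4 ← R4 + 3·R1.
R2 ← R2 / (-6).
R1 ← R1 + 1/3·R2.
R3 ← R3 − 4/3·R2.
R4 ← R4 + 2·R2.
R3 ← R3 / (52/9).
R1 ← R1 − 19/18·R3.
R2 ← R2 + 5/6·R3.
R4 ← R4 + 11/3·R3.
R4 ← R4 / (-379/26).
R1 ← R1 − 89/52·R4.
R2 ← R2 + 21/52·R4.
R3 ← R3 + 75/26·R4.
Reading off the reduced rows gives a = -5, b = 4, c = -5, d = 2.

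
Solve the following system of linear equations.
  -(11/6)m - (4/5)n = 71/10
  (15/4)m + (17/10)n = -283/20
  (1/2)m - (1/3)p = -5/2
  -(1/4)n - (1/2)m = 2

Row-reduce:
R1 ← R1 / (-11/6).
R2 ← R2 − 15/4·R1.
R3 ← R3 − 1/2·R1.
R4 ← R4 + 1/2·R1.
R2 ← R2 / (7/110).
R1 ← R1 − 24/55·R2.
R3 ← R3 + 12/55·R2.
R4 ← R4 + 7/220·R2.
R3 ← R3 / (-1/3).
Row 4 reduces to 0 = 1/4, a contradiction. The system is inconsistent.

no solution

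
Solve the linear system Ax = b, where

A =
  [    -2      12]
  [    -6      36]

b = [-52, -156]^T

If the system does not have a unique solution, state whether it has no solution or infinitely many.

Row-reduce:
R1 ← R1 / (-2).
R2 ← R2 + 6·R1.
Rank is 1 with 2 unknowns, leaving x_2 free.

infinitely many solutions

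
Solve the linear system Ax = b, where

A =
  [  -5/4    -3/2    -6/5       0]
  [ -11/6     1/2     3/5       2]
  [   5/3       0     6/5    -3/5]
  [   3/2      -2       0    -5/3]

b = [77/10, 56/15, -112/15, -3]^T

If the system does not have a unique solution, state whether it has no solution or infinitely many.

x_1 = 2, x_2 = -2, x_3 = -6, x_4 = 6

Row-reduce the augmented matrix:
R1 ← R1 / (-5/4).
R2 ← R2 + 11/6·R1.
R3 ← R3 − 5/3·R1.
R4 ← R4 − 3/2·R1.
R2 ← R2 / (27/10).
R1 ← R1 − 6/5·R2.
R3 ← R3 + 2·R2.
R4 ← R4 + 19/5·R2.
R3 ← R3 / (182/135).
R1 ← R1 + 4/45·R3.
R2 ← R2 − 118/135·R3.
R4 ← R4 − 254/135·R3.
R4 ← R4 / (-16/195).
R1 ← R1 + 54/65·R4.
R2 ← R2 − 11/65·R4.
R3 ← R3 − 17/26·R4.
Reading off the reduced rows gives x_1 = 2, x_2 = -2, x_3 = -6, x_4 = 6.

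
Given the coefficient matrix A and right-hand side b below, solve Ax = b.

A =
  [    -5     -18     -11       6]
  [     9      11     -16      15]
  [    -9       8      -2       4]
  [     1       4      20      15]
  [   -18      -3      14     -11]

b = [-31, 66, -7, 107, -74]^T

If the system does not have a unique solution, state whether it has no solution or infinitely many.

no solution

Row-reduce:
R1 ← R1 / (-5).
R2 ← R2 − 9·R1.
R3 ← R3 + 9·R1.
R4 ← R4 − 1·R1.
R5 ← R5 + 18·R1.
R2 ← R2 / (-107/5).
R1 ← R1 − 18/5·R2.
R3 ← R3 − 202/5·R2.
R4 ← R4 − 2/5·R2.
R5 ← R5 − 309/5·R2.
R3 ← R3 / (-5327/107).
R1 ← R1 + 409/107·R3.
R2 ← R2 − 179/107·R3.
R4 ← R4 − 1833/107·R3.
R5 ← R5 + 5327/107·R3.
R4 ← R4 / (165681/5327).
R1 ← R1 + 412/5327·R4.
R2 ← R2 − 1079/5327·R4.
R3 ← R3 + 4484/5327·R4.
Row 5 reduces to 0 = -1, a contradiction. The system is inconsistent.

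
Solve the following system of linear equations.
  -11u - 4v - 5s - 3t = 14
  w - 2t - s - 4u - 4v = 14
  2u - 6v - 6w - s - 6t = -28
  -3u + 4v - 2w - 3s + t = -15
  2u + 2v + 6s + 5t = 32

no solution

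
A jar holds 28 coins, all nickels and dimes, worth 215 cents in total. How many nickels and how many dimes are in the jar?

Let n = nickels, d = dimes.
  d + n = 28
  5n + 10d = 215
From equation 1: n = 28 − d.
Substitute into equation 2 and solve: d = 15.
Then n = 13.

nickels: 13, dimes: 15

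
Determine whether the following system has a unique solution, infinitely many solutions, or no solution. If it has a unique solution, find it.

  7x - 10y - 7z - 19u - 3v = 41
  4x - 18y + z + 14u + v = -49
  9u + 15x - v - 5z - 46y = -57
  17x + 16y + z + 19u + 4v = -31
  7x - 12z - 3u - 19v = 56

Row-reduce:
R1 ← R1 / (7).
R2 ← R2 − 4·R1.
R3 ← R3 − 15·R1.
R4 ← R4 − 17·R1.
R5 ← R5 − 7·R1.
R2 ← R2 / (-86/7).
R1 ← R1 + 10/7·R2.
R3 ← R3 + 172/7·R2.
R4 ← R4 − 282/7·R2.
R5 ← R5 − 10·R2.
Swap R3 and R4.
R3 ← R3 / (1479/43).
R1 ← R1 + 68/43·R3.
R2 ← R2 + 35/86·R3.
R5 ← R5 + 40/43·R3.
Swap R4 and R5.
R4 ← R4 / (19818/493).
R1 ← R1 − 33/29·R4.
R2 ← R2 + 142/493·R4.
R3 ← R3 − 2102/493·R4.
Rank is 4 with 5 unknowns, leaving v free.

infinitely many solutions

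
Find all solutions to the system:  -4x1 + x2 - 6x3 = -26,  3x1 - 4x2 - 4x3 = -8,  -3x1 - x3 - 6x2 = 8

x1 = 0, x2 = -2, x3 = 4

Row-reduce the augmented matrix:
R1 ← R1 / (-4).
R2 ← R2 − 3·R1.
R3 ← R3 + 3·R1.
R2 ← R2 / (-13/4).
R1 ← R1 + 1/4·R2.
R3 ← R3 + 27/4·R2.
R3 ← R3 / (275/13).
R1 ← R1 − 28/13·R3.
R2 ← R2 − 34/13·R3.
Reading off the reduced rows gives x1 = 0, x2 = -2, x3 = 4.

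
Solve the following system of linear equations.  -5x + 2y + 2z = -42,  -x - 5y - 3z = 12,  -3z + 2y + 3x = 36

x = 6, y = 0, z = -6

Row-reduce the augmented matrix:
R1 ← R1 / (-5).
R2 ← R2 + 1·R1.
R3 ← R3 − 3·R1.
R2 ← R2 / (-27/5).
R1 ← R1 + 2/5·R2.
R3 ← R3 − 16/5·R2.
R3 ← R3 / (-103/27).
R1 ← R1 + 4/27·R3.
R2 ← R2 − 17/27·R3.
Reading off the reduced rows gives x = 6, y = 0, z = -6.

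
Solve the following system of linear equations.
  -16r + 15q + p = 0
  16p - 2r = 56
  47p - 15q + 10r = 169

no solution

Row-reduce:
R2 ← R2 − 16·R1.
R3 ← R3 − 47·R1.
R2 ← R2 / (-240).
R1 ← R1 − 15·R2.
R3 ← R3 + 720·R2.
Row 3 reduces to 0 = 1, a contradiction. The system is inconsistent.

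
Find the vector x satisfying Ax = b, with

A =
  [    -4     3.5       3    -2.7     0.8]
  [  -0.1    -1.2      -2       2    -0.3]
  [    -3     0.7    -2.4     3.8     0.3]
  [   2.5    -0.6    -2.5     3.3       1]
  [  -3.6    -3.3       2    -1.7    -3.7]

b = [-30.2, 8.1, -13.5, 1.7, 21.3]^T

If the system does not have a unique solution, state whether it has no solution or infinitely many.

x_1 = 2, x_2 = -4, x_3 = -5, x_4 = -4, x_5 = -5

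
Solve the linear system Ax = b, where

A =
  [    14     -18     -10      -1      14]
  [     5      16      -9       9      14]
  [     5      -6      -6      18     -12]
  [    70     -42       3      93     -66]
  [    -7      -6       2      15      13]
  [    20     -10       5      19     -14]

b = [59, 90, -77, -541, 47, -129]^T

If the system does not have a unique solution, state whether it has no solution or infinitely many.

x_1 = -1, x_2 = 1, x_3 = -2, x_4 = -1, x_5 = 5

Row-reduce the augmented matrix:
R1 ← R1 / (14).
R2 ← R2 − 5·R1.
R3 ← R3 − 5·R1.
R4 ← R4 − 70·R1.
R5 ← R5 + 7·R1.
R6 ← R6 − 20·R1.
R2 ← R2 / (157/7).
R1 ← R1 + 9/7·R2.
R3 ← R3 − 3/7·R2.
R4 ← R4 − 48·R2.
R5 ← R5 + 15·R2.
R6 ← R6 − 110/7·R2.
R3 ← R3 / (-365/157).
R1 ← R1 + 161/157·R3.
R2 ← R2 + 38/157·R3.
R4 ← R4 − 10145/157·R3.
R5 ← R5 + 1041/157·R3.
R6 ← R6 − 3625/157·R3.
R4 ← R4 / (42576/73).
R1 ← R1 + 2757/365·R4.
R2 ← R2 + 1077/730·R4.
R3 ← R3 + 2854/365·R4.
R5 ← R5 + 11347/365·R4.
R6 ← R6 − 14192/73·R4.
R5 ← R5 / (183069/4435).
R1 ← R1 − 3984/4435·R5.
R2 ← R2 − 2612/4435·R5.
R3 ← R3 + 4852/4435·R5.
R4 ← R4 + 962/887·R5.
R6 reduces to 0 = 0, so the extra equation is consistent.
Reading off the reduced rows gives x_1 = -1, x_2 = 1, x_3 = -2, x_4 = -1, x_5 = 5.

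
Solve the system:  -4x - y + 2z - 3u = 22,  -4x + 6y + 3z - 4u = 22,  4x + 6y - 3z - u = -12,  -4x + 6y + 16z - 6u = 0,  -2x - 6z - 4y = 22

x = -5, y = 0, z = -2, u = -2

Row-reduce the augmented matrix:
R1 ← R1 / (-4).
R2 ← R2 + 4·R1.
R3 ← R3 − 4·R1.
R4 ← R4 + 4·R1.
R5 ← R5 + 2·R1.
R2 ← R2 / (7).
R1 ← R1 − 1/4·R2.
R3 ← R3 − 5·R2.
R4 ← R4 − 7·R2.
R5 ← R5 + 7/2·R2.
R3 ← R3 / (-12/7).
R1 ← R1 + 15/28·R3.
R2 ← R2 − 1/7·R3.
R4 ← R4 − 13·R3.
R5 ← R5 + 13/2·R3.
R4 ← R4 / (-323/12).
R1 ← R1 − 29/16·R4.
R2 ← R2 + 5/12·R4.
R3 ← R3 − 23/12·R4.
R5 ← R5 − 323/24·R4.
R5 reduces to 0 = 0, so the extra equation is consistent.
Reading off the reduced rows gives x = -5, y = 0, z = -2, u = -2.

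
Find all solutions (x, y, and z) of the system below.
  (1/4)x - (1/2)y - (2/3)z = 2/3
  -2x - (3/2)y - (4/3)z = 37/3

Row-reduce:
R1 ← R1 / (1/4).
R2 ← R2 + 2·R1.
R2 ← R2 / (-11/2).
R1 ← R1 + 2·R2.
Rank is 2 with 3 unknowns, leaving z free.

infinitely many solutions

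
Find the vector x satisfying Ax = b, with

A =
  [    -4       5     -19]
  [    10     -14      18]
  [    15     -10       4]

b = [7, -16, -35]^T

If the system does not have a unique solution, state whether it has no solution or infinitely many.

x_1 = -3, x_2 = -1, x_3 = 0

Row-reduce the augmented matrix:
R1 ← R1 / (-4).
R2 ← R2 − 10·R1.
R3 ← R3 − 15·R1.
R2 ← R2 / (-3/2).
R1 ← R1 + 5/4·R2.
R3 ← R3 − 35/4·R2.
R3 ← R3 / (-718/3).
R1 ← R1 − 88/3·R3.
R2 ← R2 − 59/3·R3.
Reading off the reduced rows gives x_1 = -3, x_2 = -1, x_3 = 0.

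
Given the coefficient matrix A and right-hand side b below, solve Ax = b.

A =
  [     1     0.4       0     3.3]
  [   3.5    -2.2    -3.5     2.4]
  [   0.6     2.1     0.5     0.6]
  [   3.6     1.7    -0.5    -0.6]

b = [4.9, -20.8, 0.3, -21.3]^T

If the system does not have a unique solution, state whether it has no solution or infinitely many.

x_1 = -5, x_2 = 0, x_3 = 3, x_4 = 3

Row-reduce the augmented matrix:
R2 ← R2 − 7/2·R1.
R3 ← R3 − 3/5·R1.
R4 ← R4 − 18/5·R1.
R2 ← R2 / (-18/5).
R1 ← R1 − 2/5·R2.
R3 ← R3 − 93/50·R2.
R4 ← R4 − 13/50·R2.
R3 ← R3 / (-157/120).
R1 ← R1 + 7/18·R3.
R2 ← R2 − 35/36·R3.
R4 ← R4 + 271/360·R3.
R4 ← R4 / (-7557/785).
R1 ← R1 − 1287/314·R4.
R2 ← R2 + 627/314·R4.
R3 ← R3 − 7329/1570·R4.
Reading off the reduced rows gives x_1 = -5, x_2 = 0, x_3 = 3, x_4 = 3.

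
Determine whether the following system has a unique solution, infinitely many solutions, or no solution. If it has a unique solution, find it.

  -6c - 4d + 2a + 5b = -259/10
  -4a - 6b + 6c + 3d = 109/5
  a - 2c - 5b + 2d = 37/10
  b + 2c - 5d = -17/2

a = 1, b = -1/2, c = 5/2, d = 13/5

Row-reduce the augmented matrix:
R1 ← R1 / (2).
R2 ← R2 + 4·R1.
R3 ← R3 − 1·R1.
R2 ← R2 / (4).
R1 ← R1 − 5/2·R2.
R3 ← R3 + 15/2·R2.
R4 ← R4 − 1·R2.
R3 ← R3 / (-41/4).
R1 ← R1 − 3/4·R3.
R2 ← R2 + 3/2·R3.
R4 ← R4 − 7/2·R3.
R4 ← R4 / (-229/41).
R1 ← R1 − 30/41·R4.
R2 ← R2 + 19/41·R4.
R3 ← R3 − 43/82·R4.
Reading off the reduced rows gives a = 1, b = -1/2, c = 5/2, d = 13/5.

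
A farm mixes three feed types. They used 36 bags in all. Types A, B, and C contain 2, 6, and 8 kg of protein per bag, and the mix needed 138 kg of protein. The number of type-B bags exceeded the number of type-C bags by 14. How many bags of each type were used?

type-A bags: 20, type-B bags: 15, type-C bags: 1

Let a = type-A bags, b = type-B bags, c = type-C bags.
  a + b + c = 36
  2a + 6b + 8c = 138
  b - c = 14
Row-reduce the augmented matrix:
R2 ← R2 − 2·R1.
R2 ← R2 / (4).
R1 ← R1 − 1·R2.
R3 ← R3 − 1·R2.
R3 ← R3 / (-5/2).
R1 ← R1 + 1/2·R3.
R2 ← R2 − 3/2·R3.
Reading off the reduced rows gives a = 20, b = 15, c = 1.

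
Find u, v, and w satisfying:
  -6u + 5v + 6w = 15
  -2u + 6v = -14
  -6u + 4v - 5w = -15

Row-reduce the augmented matrix:
R1 ← R1 / (-6).
R2 ← R2 + 2·R1.
R3 ← R3 + 6·R1.
R2 ← R2 / (13/3).
R1 ← R1 + 5/6·R2.
R3 ← R3 + 1·R2.
R3 ← R3 / (-149/13).
R1 ← R1 + 18/13·R3.
R2 ← R2 + 6/13·R3.
Reading off the reduced rows gives u = -2, v = -3, w = 3.

u = -2, v = -3, w = 3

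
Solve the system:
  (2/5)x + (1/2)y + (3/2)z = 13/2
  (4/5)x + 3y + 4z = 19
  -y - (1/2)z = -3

Row-reduce:
R1 ← R1 / (2/5).
R2 ← R2 − 4/5·R1.
R2 ← R2 / (2).
R1 ← R1 − 5/4·R2.
R3 ← R3 + 1·R2.
Rank is 2 with 3 unknowns, leaving z free.

infinitely many solutions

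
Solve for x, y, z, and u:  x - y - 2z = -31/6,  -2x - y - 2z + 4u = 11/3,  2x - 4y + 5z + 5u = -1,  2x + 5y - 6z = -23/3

x = -5/2, y = 2/3, z = 1, u = 1/3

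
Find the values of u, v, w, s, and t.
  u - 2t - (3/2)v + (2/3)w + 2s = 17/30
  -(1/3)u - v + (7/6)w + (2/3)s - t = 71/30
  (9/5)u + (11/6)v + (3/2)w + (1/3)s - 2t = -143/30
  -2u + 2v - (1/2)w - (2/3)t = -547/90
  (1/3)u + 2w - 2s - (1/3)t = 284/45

u = 0, v = -3, w = 3/5, s = -5/2, t = -1/3

Row-reduce the augmented matrix:
R2 ← R2 + 1/3·R1.
R3 ← R3 − 9/5·R1.
R4 ← R4 + 2·R1.
R5 ← R5 − 1/3·R1.
R2 ← R2 / (-3/2).
R1 ← R1 + 3/2·R2.
R3 ← R3 − 68/15·R2.
R4 ← R4 + 1·R2.
R5 ← R5 − 1/2·R2.
R3 ← R3 / (3643/810).
R1 ← R1 + 13/18·R3.
R2 ← R2 + 25/27·R3.
R4 ← R4 + 5/54·R3.
R5 ← R5 − 121/54·R3.
R4 ← R4 / (11391/3643).
R1 ← R1 − 2875/3643·R4.
R2 ← R2 + 2666/3643·R4.
R3 ← R3 − 618/3643·R4.
R5 ← R5 + 28441/10929·R4.
R5 ← R5 / (-156638/102519).
R1 ← R1 − 1025/34173·R5.
R2 ← R2 + 15214/34173·R5.
R3 ← R3 + 6464/11391·R5.
R4 ← R4 + 39632/34173·R5.
Reading off the reduced rows gives u = 0, v = -3, w = 3/5, s = -5/2, t = -1/3.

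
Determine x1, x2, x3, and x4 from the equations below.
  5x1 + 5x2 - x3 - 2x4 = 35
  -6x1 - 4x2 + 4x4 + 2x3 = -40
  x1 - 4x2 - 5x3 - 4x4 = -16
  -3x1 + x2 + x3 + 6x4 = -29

Row-reduce the augmented matrix:
R1 ← R1 / (5).
R2 ← R2 + 6·R1.
R3 ← R3 − 1·R1.
R4 ← R4 + 3·R1.
R2 ← R2 / (2).
R1 ← R1 − 1·R2.
R3 ← R3 + 5·R2.
R4 ← R4 − 4·R2.
R3 ← R3 / (-14/5).
R1 ← R1 + 3/5·R3.
R2 ← R2 − 2/5·R3.
R4 ← R4 + 6/5·R3.
R4 ← R4 / (10/7).
R1 ← R1 + 9/7·R4.
R2 ← R2 − 6/7·R4.
R3 ← R3 + 1/7·R4.
Reading off the reduced rows gives x1 = 6, x2 = 1, x3 = 6, x4 = -3.

x1 = 6, x2 = 1, x3 = 6, x4 = -3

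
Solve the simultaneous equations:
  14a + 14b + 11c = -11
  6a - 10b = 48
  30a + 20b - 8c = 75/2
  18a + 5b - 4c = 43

Row-reduce:
R1 ← R1 / (14).
R2 ← R2 − 6·R1.
R3 ← R3 − 30·R1.
R4 ← R4 − 18·R1.
R2 ← R2 / (-16).
R1 ← R1 − 1·R2.
R3 ← R3 + 10·R2.
R4 ← R4 + 13·R2.
R3 ← R3 / (-229/8).
R1 ← R1 − 55/112·R3.
R2 ← R2 − 33/112·R3.
R4 ← R4 + 229/16·R3.
Row 4 reduces to 0 = 1/4, a contradiction. The system is inconsistent.

no solution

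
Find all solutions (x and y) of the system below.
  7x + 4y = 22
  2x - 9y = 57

Row-reduce the augmented matrix:
R1 ← R1 / (7).
R2 ← R2 − 2·R1.
R2 ← R2 / (-71/7).
R1 ← R1 − 4/7·R2.
Reading off the reduced rows gives x = 6, y = -5.

x = 6, y = -5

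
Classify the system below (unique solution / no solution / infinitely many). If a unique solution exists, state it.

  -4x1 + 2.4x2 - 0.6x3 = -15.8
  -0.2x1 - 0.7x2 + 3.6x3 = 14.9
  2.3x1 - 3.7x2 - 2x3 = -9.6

Row-reduce the augmented matrix:
R1 ← R1 / (-4).
R2 ← R2 + 1/5·R1.
R3 ← R3 − 23/10·R1.
R2 ← R2 / (-41/50).
R1 ← R1 + 3/5·R2.
R3 ← R3 + 58/25·R2.
R3 ← R3 / (-20689/1640).
R1 ← R1 + 411/164·R3.
R2 ← R2 + 363/82·R3.
Reading off the reduced rows gives x1 = 5, x2 = 3, x3 = 5.

x1 = 5, x2 = 3, x3 = 5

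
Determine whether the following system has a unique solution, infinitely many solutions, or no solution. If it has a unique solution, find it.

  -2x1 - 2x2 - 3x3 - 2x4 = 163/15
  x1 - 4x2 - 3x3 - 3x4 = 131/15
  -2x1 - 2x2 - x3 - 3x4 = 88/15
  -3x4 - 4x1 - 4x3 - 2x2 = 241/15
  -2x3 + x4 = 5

Row-reduce the augmented matrix:
R1 ← R1 / (-2).
R2 ← R2 − 1·R1.
R3 ← R3 + 2·R1.
R4 ← R4 + 4·R1.
R2 ← R2 / (-5).
R1 ← R1 − 1·R2.
R4 ← R4 − 2·R2.
R3 ← R3 / (2).
R1 ← R1 − 3/5·R3.
R2 ← R2 − 9/10·R3.
R4 ← R4 − 1/5·R3.
R5 ← R5 + 2·R3.
R4 ← R4 / (-1/2).
R1 ← R1 − 1/2·R4.
R2 ← R2 − 5/4·R4.
R3 ← R3 + 1/2·R4.
R5 reduces to 0 = 0, so the extra equation is consistent.
Reading off the reduced rows gives x1 = -3/5, x2 = 2/3, x3 = -3, x4 = -1.

x1 = -3/5, x2 = 2/3, x3 = -3, x4 = -1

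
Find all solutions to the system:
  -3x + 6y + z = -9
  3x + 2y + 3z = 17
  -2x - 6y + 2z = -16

Row-reduce the augmented matrix:
R1 ← R1 / (-3).
R2 ← R2 − 3·R1.
R3 ← R3 + 2·R1.
R2 ← R2 / (8).
R1 ← R1 + 2·R2.
R3 ← R3 + 10·R2.
R3 ← R3 / (19/3).
R1 ← R1 − 2/3·R3.
R2 ← R2 − 1/2·R3.
Reading off the reduced rows gives x = 5, y = 1, z = 0.

x = 5, y = 1, z = 0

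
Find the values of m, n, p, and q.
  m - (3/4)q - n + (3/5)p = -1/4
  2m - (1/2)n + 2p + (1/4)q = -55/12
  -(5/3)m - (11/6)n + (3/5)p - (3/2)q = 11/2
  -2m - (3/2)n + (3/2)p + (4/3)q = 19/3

m = -3/2, n = -3, p = -5/3, q = 1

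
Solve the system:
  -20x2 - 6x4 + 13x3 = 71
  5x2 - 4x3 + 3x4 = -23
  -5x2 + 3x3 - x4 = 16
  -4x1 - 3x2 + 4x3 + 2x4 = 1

infinitely many solutions

Row-reduce:
Swap R1 and R4.
R1 ← R1 / (-4).
R2 ← R2 / (5).
R1 ← R1 − 3/4·R2.
R3 ← R3 + 5·R2.
R4 ← R4 + 20·R2.
R3 ← R3 / (-1).
R1 ← R1 + 2/5·R3.
R2 ← R2 + 4/5·R3.
R4 ← R4 + 3·R3.
Rank is 3 with 4 unknowns, leaving x4 free.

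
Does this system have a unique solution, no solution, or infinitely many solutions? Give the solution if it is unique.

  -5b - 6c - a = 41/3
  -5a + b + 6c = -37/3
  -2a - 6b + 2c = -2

Row-reduce the augmented matrix:
R1 ← R1 / (-1).
R2 ← R2 + 5·R1.
R3 ← R3 + 2·R1.
R2 ← R2 / (26).
R1 ← R1 − 5·R2.
R3 ← R3 − 4·R2.
R3 ← R3 / (110/13).
R1 ← R1 + 12/13·R3.
R2 ← R2 − 18/13·R3.
Reading off the reduced rows gives a = 0, b = -1/3, c = -2.

a = 0, b = -1/3, c = -2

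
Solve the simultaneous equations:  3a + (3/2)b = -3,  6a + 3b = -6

infinitely many solutions

Row-reduce:
R1 ← R1 / (3).
R2 ← R2 − 6·R1.
Rank is 1 with 2 unknowns, leaving b free.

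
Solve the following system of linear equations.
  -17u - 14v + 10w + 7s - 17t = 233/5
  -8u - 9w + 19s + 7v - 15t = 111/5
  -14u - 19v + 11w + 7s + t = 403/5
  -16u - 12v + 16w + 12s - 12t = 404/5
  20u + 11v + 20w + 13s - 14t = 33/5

Row-reduce the augmented matrix:
R1 ← R1 / (-17).
R2 ← R2 + 8·R1.
R3 ← R3 + 14·R1.
R4 ← R4 + 16·R1.
R5 ← R5 − 20·R1.
R2 ← R2 / (231/17).
R1 ← R1 − 14/17·R2.
R3 ← R3 + 127/17·R2.
R4 ← R4 − 20/17·R2.
R5 ← R5 + 93/17·R2.
R3 ← R3 / (-1102/231).
R1 ← R1 − 8/33·R3.
R2 ← R2 + 233/231·R3.
R4 ← R4 − 1796/231·R3.
R5 ← R5 − 2021/77·R3.
R4 ← R4 / (584/29).
R1 ← R1 + 25/29·R4.
R2 ← R2 + 27/29·R4.
R3 ← R3 + 60/29·R4.
R5 ← R5 − 2374/29·R4.
R5 ← R5 / (-4969/73).
R1 ← R1 − 4114/1387·R5.
R2 ← R2 + 2524/1387·R5.
R3 ← R3 − 4/1387·R5.
R4 ← R4 − 1569/1387·R5.
Reading off the reduced rows gives u = -2, v = -2/5, w = 2, s = 3, t = 2.

u = -2, v = -2/5, w = 2, s = 3, t = 2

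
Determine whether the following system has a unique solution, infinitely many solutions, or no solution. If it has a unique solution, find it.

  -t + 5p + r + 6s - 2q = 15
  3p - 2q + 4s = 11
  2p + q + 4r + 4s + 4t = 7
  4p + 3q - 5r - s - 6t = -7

infinitely many solutions

Row-reduce:
R1 ← R1 / (5).
R2 ← R2 − 3·R1.
R3 ← R3 − 2·R1.
R4 ← R4 − 4·R1.
R2 ← R2 / (-4/5).
R1 ← R1 + 2/5·R2.
R3 ← R3 − 9/5·R2.
R4 ← R4 − 23/5·R2.
R3 ← R3 / (9/4).
R1 ← R1 − 1/2·R3.
R2 ← R2 − 3/4·R3.
R4 ← R4 + 37/4·R3.
R4 ← R4 / (61/9).
R1 ← R1 − 4/9·R4.
R2 ← R2 + 4/3·R4.
R3 ← R3 − 10/9·R4.
Rank is 4 with 5 unknowns, leaving t free.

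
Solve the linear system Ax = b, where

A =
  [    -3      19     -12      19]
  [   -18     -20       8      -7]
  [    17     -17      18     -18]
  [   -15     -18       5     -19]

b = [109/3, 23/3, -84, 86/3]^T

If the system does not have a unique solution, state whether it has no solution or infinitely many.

x_1 = -14/5, x_2 = 2, x_3 = -9/5, x_4 = -5/3

Row-reduce the augmented matrix:
R1 ← R1 / (-3).
R2 ← R2 + 18·R1.
R3 ← R3 − 17·R1.
R4 ← R4 + 15·R1.
R2 ← R2 / (-134).
R1 ← R1 + 19/3·R2.
R3 ← R3 − 272/3·R2.
R4 ← R4 + 113·R2.
R3 ← R3 / (830/201).
R1 ← R1 − 44/201·R3.
R2 ← R2 + 40/67·R3.
R4 ← R4 + 165/67·R3.
R4 ← R4 / (-607/83).
R1 ← R1 + 853/830·R4.
R2 ← R2 − 337/166·R4.
R3 ← R3 − 1567/830·R4.
Reading off the reduced rows gives x_1 = -14/5, x_2 = 2, x_3 = -9/5, x_4 = -5/3.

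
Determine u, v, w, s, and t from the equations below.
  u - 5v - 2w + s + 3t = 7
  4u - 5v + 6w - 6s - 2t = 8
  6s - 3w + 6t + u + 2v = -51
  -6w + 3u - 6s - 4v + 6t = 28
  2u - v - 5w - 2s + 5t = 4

Row-reduce the augmented matrix:
R2 ← R2 − 4·R1.
R3 ← R3 − 1·R1.
R4 ← R4 − 3·R1.
R5 ← R5 − 2·R1.
R2 ← R2 / (15).
R1 ← R1 + 5·R2.
R3 ← R3 − 7·R2.
R4 ← R4 − 11·R2.
R5 ← R5 − 9·R2.
R3 ← R3 / (-113/15).
R1 ← R1 − 8/3·R3.
R2 ← R2 − 14/15·R3.
R4 ← R4 + 154/15·R3.
R5 ← R5 + 47/5·R3.
R4 ← R4 / (-1677/113).
R1 ← R1 − 123/113·R4.
R2 ← R2 − 60/113·R4.
R3 ← R3 + 145/113·R4.
R5 ← R5 + 1137/113·R4.
R5 ← R5 / (-343/559).
R1 ← R1 − 720/559·R5.
R2 ← R2 − 24/559·R5.
R3 ← R3 + 1292/1677·R5.
R4 ← R4 − 647/1677·R5.
Reading off the reduced rows gives u = -4, v = -4, w = -5, s = -4, t = -5.

u = -4, v = -4, w = -5, s = -4, t = -5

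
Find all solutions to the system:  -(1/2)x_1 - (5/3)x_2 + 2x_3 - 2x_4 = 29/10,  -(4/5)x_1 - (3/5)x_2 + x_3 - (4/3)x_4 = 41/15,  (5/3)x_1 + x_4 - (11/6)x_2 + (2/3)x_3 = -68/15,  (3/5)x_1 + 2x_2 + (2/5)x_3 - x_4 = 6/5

Row-reduce the augmented matrix:
R1 ← R1 / (-1/2).
R2 ← R2 + 4/5·R1.
R3 ← R3 − 5/3·R1.
R4 ← R4 − 3/5·R1.
R2 ← R2 / (31/15).
R1 ← R1 − 10/3·R2.
R3 ← R3 + 133/18·R2.
R3 ← R3 / (-33/62).
R1 ← R1 + 14/31·R3.
R2 ← R2 + 33/31·R3.
R4 ← R4 − 14/5·R3.
R4 ← R4 / (2819/1485).
R1 ← R1 − 40/297·R4.
R2 ← R2 + 10/9·R4.
R3 ← R3 + 562/297·R4.
Reading off the reduced rows gives x_1 = -1, x_2 = 0, x_3 = -1, x_4 = -11/5.

x_1 = -1, x_2 = 0, x_3 = -1, x_4 = -11/5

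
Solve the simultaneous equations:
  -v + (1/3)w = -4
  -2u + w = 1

Row-reduce:
Swap R1 and R2.
R1 ← R1 / (-2).
R2 ← R2 / (-1).
Rank is 2 with 3 unknowns, leaving w free.

infinitely many solutions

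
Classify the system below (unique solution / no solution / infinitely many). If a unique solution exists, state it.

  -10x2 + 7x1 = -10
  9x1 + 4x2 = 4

Row-reduce the augmented matrix:
R1 ← R1 / (7).
R2 ← R2 − 9·R1.
R2 ← R2 / (118/7).
R1 ← R1 + 10/7·R2.
Reading off the reduced rows gives x1 = 0, x2 = 1.

x1 = 0, x2 = 1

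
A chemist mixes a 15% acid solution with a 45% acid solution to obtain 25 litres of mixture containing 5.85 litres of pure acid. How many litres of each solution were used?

litres of solution A: 18, litres of solution B: 7

Let a = litres of solution A, b = litres of solution B.
  a + b = 25
  (3/20)a + (9/20)b = 117/20
From equation 1: a = 25 − b.
Substitute into equation 2 and solve: b = 7.
Then a = 18.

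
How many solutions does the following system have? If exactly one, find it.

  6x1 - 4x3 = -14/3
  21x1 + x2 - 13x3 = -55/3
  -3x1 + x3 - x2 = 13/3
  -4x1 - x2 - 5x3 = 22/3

x1 = -1, x2 = -5/3, x3 = -1/3

Row-reduce the augmented matrix:
R1 ← R1 / (6).
R2 ← R2 − 21·R1.
R3 ← R3 + 3·R1.
R4 ← R4 + 4·R1.
R3 ← R3 + 1·R2.
R4 ← R4 + 1·R2.
Swap R3 and R4.
R3 ← R3 / (-20/3).
R1 ← R1 + 2/3·R3.
R2 ← R2 − 1·R3.
R4 reduces to 0 = 0, so the extra equation is consistent.
Reading off the reduced rows gives x1 = -1, x2 = -5/3, x3 = -1/3.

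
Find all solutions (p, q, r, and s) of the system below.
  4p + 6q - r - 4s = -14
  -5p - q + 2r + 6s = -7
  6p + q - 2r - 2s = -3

infinitely many solutions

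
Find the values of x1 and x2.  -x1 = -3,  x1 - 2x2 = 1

x1 = 3, x2 = 1

Row-reduce the augmented matrix:
R1 ← R1 / (-1).
R2 ← R2 − 1·R1.
R2 ← R2 / (-2).
Reading off the reduced rows gives x1 = 3, x2 = 1.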